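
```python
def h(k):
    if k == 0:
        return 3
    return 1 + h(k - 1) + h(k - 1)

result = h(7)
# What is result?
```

h(k) = 1 + 2·h(k-1), h(0)=3. Closed form: (3+1)·2^7 - 1 = 511.

Answer: 511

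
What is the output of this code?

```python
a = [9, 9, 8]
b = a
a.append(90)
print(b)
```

Key concept: basic list aliasing.
Step by step:
`a = [9, 9, 8]` → a = [9, 9, 8]
`b = a` → b = [9, 9, 8] (same object as a)
`a.append(90)` → a = [9, 9, 8, 90] (same object as b); b = [9, 9, 8, 90] (same object as a)
`print(b)` → prints [9, 9, 8, 90]

Answer: [9, 9, 8, 90]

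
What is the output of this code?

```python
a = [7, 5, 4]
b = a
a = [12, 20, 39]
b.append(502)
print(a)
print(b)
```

Key concept: rebinding vs mutation: a is rebound to a new list, b still points at the original.
Step by step:
`a = [7, 5, 4]` → a = [7, 5, 4]
`b = a` → b = [7, 5, 4] (same object as a)
`a = [12, 20, 39]` → a = [12, 20, 39]
`b.append(502)` → b = [7, 5, 4, 502]
`print(a)` → prints [12, 20, 39]
`print(b)` → prints [7, 5, 4, 502]

Answer:
[12, 20, 39]
[7, 5, 4, 502]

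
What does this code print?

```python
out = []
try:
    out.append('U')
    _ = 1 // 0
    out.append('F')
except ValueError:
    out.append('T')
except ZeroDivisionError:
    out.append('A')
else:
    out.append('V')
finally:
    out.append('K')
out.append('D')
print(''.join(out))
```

Execution trace: 'U' (try body) → 'A' (except ZeroDivisionError) → 'K' (finally) → 'D' (after the try/except). Output: UAKD

Answer: UAKD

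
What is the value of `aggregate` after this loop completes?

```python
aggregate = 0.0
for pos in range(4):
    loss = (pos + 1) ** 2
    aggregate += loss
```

Sum of squared losses 1² + 2² + ... + 4²
`aggregate` takes the values: 0.0 → 1.0 → 5.0 → 14.0 → 30.0

Answer: 30.0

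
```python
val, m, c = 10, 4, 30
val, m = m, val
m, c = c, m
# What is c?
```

Trace:
`val, m, c = 10, 4, 30` → val = 10; m = 4; c = 30
`val, m = m, val` → val = 4; m = 10
`m, c = c, m` → m = 30; c = 10
So c = 10

Answer: 10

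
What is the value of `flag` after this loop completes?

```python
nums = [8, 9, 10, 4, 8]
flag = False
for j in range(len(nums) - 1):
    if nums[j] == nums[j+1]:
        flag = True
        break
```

Check consecutive duplicates in [8, 9, 10, 4, 8]
`flag` takes the values: False

Answer: False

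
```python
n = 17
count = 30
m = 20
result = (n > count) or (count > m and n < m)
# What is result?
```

Trace:
`n = 17` → n = 17
`count = 30` → count = 30
`m = 20` → m = 20
`result = (n > count) or (count > m and n < m)` → result = True
So result = True

Answer: True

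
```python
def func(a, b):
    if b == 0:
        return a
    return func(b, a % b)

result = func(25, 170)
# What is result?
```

func(25, 170) -> func(170, 25) -> func(25, 20) -> func(20, 5) -> func(5, 0) -> 5

Answer: 5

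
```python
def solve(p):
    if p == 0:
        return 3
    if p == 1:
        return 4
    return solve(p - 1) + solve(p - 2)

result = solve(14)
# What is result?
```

Build up from base cases: solve(0)=3, solve(1)=4, solve(2)=7, solve(3)=11, solve(4)=18, solve(5)=29, solve(6)=47, ..., solve(14)=2207

Answer: 2207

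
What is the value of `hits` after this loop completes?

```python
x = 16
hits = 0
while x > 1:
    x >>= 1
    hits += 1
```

Count right shifts until 1
`hits` takes the values: 0 → 1 → 2 → 3 → 4

Answer: 4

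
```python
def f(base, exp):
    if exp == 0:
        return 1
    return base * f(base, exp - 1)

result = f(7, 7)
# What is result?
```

f(7, 7) = 7 * 7 * 7 * 7 * 7 * 7 * 7 = 823543

Answer: 823543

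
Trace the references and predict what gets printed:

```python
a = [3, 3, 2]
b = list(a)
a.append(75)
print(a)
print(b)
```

Key concept: list() constructor creates copy.
Step by step:
`a = [3, 3, 2]` → a = [3, 3, 2]
`b = list(a)` → b = [3, 3, 2]
`a.append(75)` → a = [3, 3, 2, 75]
`print(a)` → prints [3, 3, 2, 75]
`print(b)` → prints [3, 3, 2]

Answer:
[3, 3, 2, 75]
[3, 3, 2]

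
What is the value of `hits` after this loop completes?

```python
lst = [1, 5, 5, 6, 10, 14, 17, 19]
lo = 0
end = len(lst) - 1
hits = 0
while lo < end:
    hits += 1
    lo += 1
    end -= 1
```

Iterations until pointers meet (list length 8)
`hits` takes the values: 0 → 1 → 2 → 3 → 4

Answer: 4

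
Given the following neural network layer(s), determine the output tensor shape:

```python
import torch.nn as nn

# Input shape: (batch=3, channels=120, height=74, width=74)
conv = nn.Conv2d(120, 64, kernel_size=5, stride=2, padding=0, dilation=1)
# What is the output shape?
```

Input: (3, 120, 74, 74) -> Output: (3, 64, 35, 35)

Answer: (3, 64, 35, 35)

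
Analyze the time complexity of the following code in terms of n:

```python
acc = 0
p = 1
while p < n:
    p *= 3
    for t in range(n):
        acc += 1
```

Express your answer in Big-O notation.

Each loop level contributes: log n × n. Multiplying the contributions gives O(n log n).

Answer: O(n log n)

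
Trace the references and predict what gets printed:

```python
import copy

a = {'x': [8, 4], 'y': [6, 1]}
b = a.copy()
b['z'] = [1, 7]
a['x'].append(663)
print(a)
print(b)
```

Key concept: shallow copy of dict with mutable values.
Step by step:
`a = {'x': [8, 4], 'y': [6, 1]}` → a = {'x': [8, 4], 'y': [6, 1]}
`b = a.copy()` → b = {'x': [8, 4], 'y': [6, 1]}
`b['z'] = [1, 7]` → b = {'x': [8, 4], 'y': [6, 1], 'z': [1, 7]}
`a['x'].append(663)` → a = {'x': [8, 4, 663], 'y': [6, 1]}; b = {'x': [8, 4, 663], 'y': [6, 1], 'z': [1, 7]}
`print(a)` → prints {'x': [8, 4, 663], 'y': [6, 1]}
`print(b)` → prints {'x': [8, 4, 663], 'y': [6, 1], 'z': [1, 7]}

Answer:
{'x': [8, 4, 663], 'y': [6, 1]}
{'x': [8, 4, 663], 'y': [6, 1], 'z': [1, 7]}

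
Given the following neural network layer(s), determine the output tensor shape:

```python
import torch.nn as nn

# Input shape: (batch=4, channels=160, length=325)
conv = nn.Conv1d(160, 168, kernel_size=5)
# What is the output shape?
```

Input: (4, 160, 325) -> Output: (4, 168, 321)

Answer: (4, 168, 321)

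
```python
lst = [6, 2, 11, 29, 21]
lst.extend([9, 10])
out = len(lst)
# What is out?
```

Trace:
`lst = [6, 2, 11, 29, 21]` → lst = [6, 2, 11, 29, 21]
`lst.extend([9, 10])` → lst = [6, 2, 11, 29, 21, 9, 10]
`out = len(lst)` → out = 7
So out = 7

Answer: 7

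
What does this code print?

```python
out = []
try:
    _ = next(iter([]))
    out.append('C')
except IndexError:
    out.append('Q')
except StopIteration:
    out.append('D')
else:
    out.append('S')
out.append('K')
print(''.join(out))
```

Execution trace: 'D' (except StopIteration) → 'K' (after the try/except). Output: DK

Answer: DK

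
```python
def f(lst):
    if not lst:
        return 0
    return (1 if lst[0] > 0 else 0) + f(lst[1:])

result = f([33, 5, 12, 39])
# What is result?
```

Count of positive elements in [33, 5, 12, 39] = 4

Answer: 4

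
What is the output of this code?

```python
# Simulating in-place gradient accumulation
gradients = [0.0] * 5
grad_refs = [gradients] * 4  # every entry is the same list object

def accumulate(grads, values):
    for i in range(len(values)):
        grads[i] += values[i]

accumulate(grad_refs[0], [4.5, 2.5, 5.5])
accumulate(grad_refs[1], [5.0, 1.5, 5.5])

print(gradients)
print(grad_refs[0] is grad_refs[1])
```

Key concept: gradient accumulation aliasing.
Step by step:
`gradients = [0.0] * 5` → gradients = [0.0, 0.0, 0.0, 0.0, 0.0]
`grad_refs = [gradients] * 4` → grad_refs = [[0.0, 0.0, 0.0, 0.0, 0.0], [0.0, 0.0, 0.0, 0.0, 0.0], [0.0, 0.0, 0.0, 0.0, 0.0], [0.0, 0.0, 0.0, 0.0, 0.0]]
`accumulate(grad_refs[0], [4.5, 2.5, 5.5])` → gradients = [4.5, 2.5, 5.5, 0.0, 0.0]; grad_refs = [[4.5, 2.5, 5.5, 0.0, 0.0], [4.5, 2.5, 5.5, 0.0, 0.0], [4.5, 2.5, 5.5, 0.0, 0.0], [4.5, 2.5, 5.5, 0.0, 0.0]]
`accumulate(grad_refs[1], [5.0, 1.5, 5.5])` → gradients = [9.5, 4.0, 11.0, 0.0, 0.0]; grad_refs = [[9.5, 4.0, 11.0, 0.0, 0.0], [9.5, 4.0, 11.0, 0.0, 0.0], [9.5, 4.0, 11.0, 0.0, 0.0], [9.5, 4.0, 11.0, 0.0, 0.0]]
`print(gradients)` → prints [9.5, 4.0, 11.0, 0.0, 0.0]
`print(grad_refs[0] is grad_refs[1])` → prints True

Answer:
[9.5, 4.0, 11.0, 0.0, 0.0]
True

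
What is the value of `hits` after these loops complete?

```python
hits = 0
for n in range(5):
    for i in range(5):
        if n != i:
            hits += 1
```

5² - 5 (exclude diagonal)
`hits` takes the values: 0 → 1 → 2 → 3 → 4 → 5 → 6 → 7 → 8 → 9 → 10 → 11 → 12 → 13 → 14 → 15 → 16 → 17 → 18 → 19 → 20

Answer: 20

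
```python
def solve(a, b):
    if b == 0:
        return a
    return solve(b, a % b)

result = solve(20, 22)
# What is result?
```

solve(20, 22) -> solve(22, 20) -> solve(20, 2) -> solve(2, 0) -> 2

Answer: 2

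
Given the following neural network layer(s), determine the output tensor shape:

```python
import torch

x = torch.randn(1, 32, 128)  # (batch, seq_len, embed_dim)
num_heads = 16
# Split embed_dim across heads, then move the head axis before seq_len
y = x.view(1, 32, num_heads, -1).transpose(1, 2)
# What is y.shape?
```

Input: (1, 32, 128) -> head_dim = 128 // 16 = 8; after view: (1, 32, 16, 8) -> after transpose(1, 2): (1, 16, 32, 8) -> Output: (1, 16, 32, 8)

Answer: (1, 16, 32, 8)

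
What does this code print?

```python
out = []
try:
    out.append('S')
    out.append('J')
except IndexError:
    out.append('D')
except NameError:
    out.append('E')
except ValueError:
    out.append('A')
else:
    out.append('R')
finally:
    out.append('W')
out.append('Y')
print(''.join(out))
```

Execution trace: 'S' (try body) → 'J' (try body, no exception) → 'R' (else) → 'W' (finally) → 'Y' (after the try/except). Output: SJRWY

Answer: SJRWY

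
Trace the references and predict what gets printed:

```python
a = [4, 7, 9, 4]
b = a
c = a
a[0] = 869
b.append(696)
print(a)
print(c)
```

Key concept: multiple aliases.
Step by step:
`a = [4, 7, 9, 4]` → a = [4, 7, 9, 4]
`b = a` → b = [4, 7, 9, 4] (same object as a)
`c = a` → c = [4, 7, 9, 4] (same object as a, b)
`a[0] = 869` → a = [869, 7, 9, 4] (same object as b, c); b = [869, 7, 9, 4] (same object as a, c); c = [869, 7, 9, 4] (same object as a, b)
`b.append(696)` → a = [869, 7, 9, 4, 696] (same object as b, c); b = [869, 7, 9, 4, 696] (same object as a, c); c = [869, 7, 9, 4, 696] (same object as a, b)
`print(a)` → prints [869, 7, 9, 4, 696]
`print(c)` → prints [869, 7, 9, 4, 696]

Answer:
[869, 7, 9, 4, 696]
[869, 7, 9, 4, 696]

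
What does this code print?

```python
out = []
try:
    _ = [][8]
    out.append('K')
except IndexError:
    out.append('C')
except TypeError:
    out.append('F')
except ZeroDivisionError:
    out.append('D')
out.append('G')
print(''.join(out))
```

Execution trace: 'C' (except IndexError) → 'G' (after the try/except). Output: CG

Answer: CG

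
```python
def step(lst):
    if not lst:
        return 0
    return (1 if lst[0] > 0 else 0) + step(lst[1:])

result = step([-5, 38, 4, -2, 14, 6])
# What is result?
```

Count of positive elements in [-5, 38, 4, -2, 14, 6] = 4

Answer: 4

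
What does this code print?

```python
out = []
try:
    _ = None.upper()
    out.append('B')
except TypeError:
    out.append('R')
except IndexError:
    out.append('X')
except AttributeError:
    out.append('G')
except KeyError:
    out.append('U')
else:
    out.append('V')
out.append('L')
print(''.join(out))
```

Execution trace: 'G' (except AttributeError) → 'L' (after the try/except). Output: GL

Answer: GL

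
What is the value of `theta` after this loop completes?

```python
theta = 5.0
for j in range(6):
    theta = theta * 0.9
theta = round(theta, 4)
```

Exponential decay: 5.0 * 0.9^6
`theta` takes the values: 5.0 → 4.5 → 4.05 → 3.645 → 3.2805 → 2.95245 → 2.657205 → 2.6572

Answer: 2.6572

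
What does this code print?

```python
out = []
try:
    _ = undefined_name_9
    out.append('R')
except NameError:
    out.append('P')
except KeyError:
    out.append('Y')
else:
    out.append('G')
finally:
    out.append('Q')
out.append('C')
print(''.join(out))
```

Execution trace: 'P' (except NameError) → 'Q' (finally) → 'C' (after the try/except). Output: PQC

Answer: PQC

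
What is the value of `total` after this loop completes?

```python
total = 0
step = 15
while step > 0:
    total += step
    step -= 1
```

Sum 15 down to 1
`total` takes the values: 0 → 15 → 29 → 42 → 54 → 65 → 75 → 84 → 92 → 99 → 105 → 110 → 114 → 117 → 119 → 120

Answer: 120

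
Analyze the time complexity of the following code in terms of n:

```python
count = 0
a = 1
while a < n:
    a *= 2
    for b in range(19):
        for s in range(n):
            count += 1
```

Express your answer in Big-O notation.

Each loop level contributes: log n × 1 × n. Multiplying the contributions gives O(n log n).

Answer: O(n log n)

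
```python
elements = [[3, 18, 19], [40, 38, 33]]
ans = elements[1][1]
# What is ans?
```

Trace:
`elements = [[3, 18, 19], [40, 38, 33]]` → elements = [[3, 18, 19], [40, 38, 33]]
`ans = elements[1][1]` → ans = 38
So ans = 38

Answer: 38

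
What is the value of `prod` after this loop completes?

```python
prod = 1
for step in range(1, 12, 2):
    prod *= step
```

Product of 1, 3, 5, ... up to 11
`prod` takes the values: 1 → 3 → 15 → 105 → 945 → 10395

Answer: 10395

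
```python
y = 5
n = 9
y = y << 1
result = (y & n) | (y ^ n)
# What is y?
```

Trace:
`y = 5` → y = 5
`n = 9` → n = 9
`y = y << 1` → y = 10
`result = (y & n) | (y ^ n)` → result = 11
So y = 10

Answer: 10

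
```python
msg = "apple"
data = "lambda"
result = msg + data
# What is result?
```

Trace:
`msg = "apple"` → msg = 'apple'
`data = "lambda"` → data = 'lambda'
`result = msg + data` → result = 'applelambda'
So result = 'applelambda'

Answer: 'applelambda'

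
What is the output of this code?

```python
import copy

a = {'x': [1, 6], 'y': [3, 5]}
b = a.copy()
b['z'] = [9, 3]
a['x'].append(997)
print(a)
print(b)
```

Key concept: shallow copy of dict with mutable values.
Step by step:
`a = {'x': [1, 6], 'y': [3, 5]}` → a = {'x': [1, 6], 'y': [3, 5]}
`b = a.copy()` → b = {'x': [1, 6], 'y': [3, 5]}
`b['z'] = [9, 3]` → b = {'x': [1, 6], 'y': [3, 5], 'z': [9, 3]}
`a['x'].append(997)` → a = {'x': [1, 6, 997], 'y': [3, 5]}; b = {'x': [1, 6, 997], 'y': [3, 5], 'z': [9, 3]}
`print(a)` → prints {'x': [1, 6, 997], 'y': [3, 5]}
`print(b)` → prints {'x': [1, 6, 997], 'y': [3, 5], 'z': [9, 3]}

Answer:
{'x': [1, 6, 997], 'y': [3, 5]}
{'x': [1, 6, 997], 'y': [3, 5], 'z': [9, 3]}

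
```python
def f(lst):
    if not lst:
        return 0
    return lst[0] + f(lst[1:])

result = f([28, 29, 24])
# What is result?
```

28 + 29 + 24 + 0 = 81

Answer: 81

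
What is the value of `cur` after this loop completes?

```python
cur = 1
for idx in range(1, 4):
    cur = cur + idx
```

Start at 1, add 1 through 3
`cur` takes the values: 1 → 2 → 4 → 7

Answer: 7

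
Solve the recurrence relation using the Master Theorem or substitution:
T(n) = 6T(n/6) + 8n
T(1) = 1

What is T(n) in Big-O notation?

By Master Theorem: a=6, b=6, f(n)=8n. Since log_6(6) = 1 and f(n) = Θ(n^1), Case 2 applies. T(n) = O(n log n).

Answer: O(n log n)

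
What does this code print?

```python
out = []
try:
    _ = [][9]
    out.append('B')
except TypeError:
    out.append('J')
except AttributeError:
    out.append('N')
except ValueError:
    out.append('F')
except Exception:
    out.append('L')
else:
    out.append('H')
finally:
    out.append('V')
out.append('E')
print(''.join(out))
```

Execution trace: 'L' (except Exception) → 'V' (finally) → 'E' (after the try/except). Output: LVE

Answer: LVE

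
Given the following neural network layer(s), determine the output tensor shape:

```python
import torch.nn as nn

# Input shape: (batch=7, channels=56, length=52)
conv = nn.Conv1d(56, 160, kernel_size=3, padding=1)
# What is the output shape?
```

Input: (7, 56, 52) -> Output: (7, 160, 52)

Answer: (7, 160, 52)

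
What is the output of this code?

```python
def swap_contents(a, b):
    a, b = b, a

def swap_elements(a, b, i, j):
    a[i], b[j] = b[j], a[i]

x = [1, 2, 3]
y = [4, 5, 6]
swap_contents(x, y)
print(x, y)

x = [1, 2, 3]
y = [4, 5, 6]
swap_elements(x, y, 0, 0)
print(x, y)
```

Key concept: parameter rebinding vs mutation.
Step by step:
`x = [1, 2, 3]` → x = [1, 2, 3]
`y = [4, 5, 6]` → y = [4, 5, 6]
`swap_contents(x, y)` → no visible change to tracked variables
`print(x, y)` → prints [1, 2, 3] [4, 5, 6]
`x = [1, 2, 3]` → x = [1, 2, 3]
`y = [4, 5, 6]` → y = [4, 5, 6]
`swap_elements(x, y, 0, 0)` → x = [4, 2, 3]; y = [1, 5, 6]
`print(x, y)` → prints [4, 2, 3] [1, 5, 6]

Answer:
[1, 2, 3] [4, 5, 6]
[4, 2, 3] [1, 5, 6]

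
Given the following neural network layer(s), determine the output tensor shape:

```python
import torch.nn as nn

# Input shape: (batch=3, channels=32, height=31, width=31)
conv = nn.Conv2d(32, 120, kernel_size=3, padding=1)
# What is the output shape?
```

Input: (3, 32, 31, 31) -> Output: (3, 120, 31, 31)

Answer: (3, 120, 31, 31)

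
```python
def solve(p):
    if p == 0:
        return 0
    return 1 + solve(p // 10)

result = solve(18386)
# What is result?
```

Count of digits of 18386: 5

Answer: 5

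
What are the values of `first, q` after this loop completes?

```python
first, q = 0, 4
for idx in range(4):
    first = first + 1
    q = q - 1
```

first goes 0→4, q goes 4→0
`first, q` takes the values: (0, 4) → (1, 4) → (1, 3) → (2, 3) → (2, 2) → (3, 2) → (3, 1) → (4, 1) → (4, 0)

Answer: 4, 0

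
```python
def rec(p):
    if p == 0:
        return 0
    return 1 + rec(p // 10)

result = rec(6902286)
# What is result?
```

Count of digits of 6902286: 7

Answer: 7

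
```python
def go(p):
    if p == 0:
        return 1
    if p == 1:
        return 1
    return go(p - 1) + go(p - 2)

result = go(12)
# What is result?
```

Build up from base cases: go(0)=1, go(1)=1, go(2)=2, go(3)=3, go(4)=5, go(5)=8, go(6)=13, ..., go(12)=233

Answer: 233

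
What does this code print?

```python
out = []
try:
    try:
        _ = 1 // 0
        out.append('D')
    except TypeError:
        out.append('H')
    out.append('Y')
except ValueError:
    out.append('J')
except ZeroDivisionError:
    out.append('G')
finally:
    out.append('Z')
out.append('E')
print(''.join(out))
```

Execution trace: 'G' (except ZeroDivisionError) → 'Z' (finally) → 'E' (after the try/except). Output: GZE

Answer: GZE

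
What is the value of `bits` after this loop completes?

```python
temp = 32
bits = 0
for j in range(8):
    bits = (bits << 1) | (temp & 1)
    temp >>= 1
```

Reverse lowest 8 bits of 32
`bits` takes the values: 0 → 1 → 2 → 4

Answer: 4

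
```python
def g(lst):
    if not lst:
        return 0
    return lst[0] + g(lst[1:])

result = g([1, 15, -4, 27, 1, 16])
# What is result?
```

1 + 15 + (-4) + 27 + 1 + 16 + 0 = 56

Answer: 56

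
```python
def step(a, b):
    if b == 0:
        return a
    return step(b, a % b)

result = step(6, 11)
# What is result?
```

step(6, 11) -> step(11, 6) -> step(6, 5) -> step(5, 1) -> step(1, 0) -> 1

Answer: 1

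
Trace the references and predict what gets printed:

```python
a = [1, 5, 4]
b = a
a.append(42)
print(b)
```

Key concept: basic list aliasing.
Step by step:
`a = [1, 5, 4]` → a = [1, 5, 4]
`b = a` → b = [1, 5, 4] (same object as a)
`a.append(42)` → a = [1, 5, 4, 42] (same object as b); b = [1, 5, 4, 42] (same object as a)
`print(b)` → prints [1, 5, 4, 42]

Answer: [1, 5, 4, 42]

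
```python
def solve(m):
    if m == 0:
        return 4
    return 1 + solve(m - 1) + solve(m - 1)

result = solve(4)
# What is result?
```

solve(m) = 1 + 2·solve(m-1), solve(0)=4. Closed form: (4+1)·2^4 - 1 = 79.

Answer: 79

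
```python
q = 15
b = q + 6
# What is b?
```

Trace:
`q = 15` → q = 15
`b = q + 6` → b = 21
So b = 21

Answer: 21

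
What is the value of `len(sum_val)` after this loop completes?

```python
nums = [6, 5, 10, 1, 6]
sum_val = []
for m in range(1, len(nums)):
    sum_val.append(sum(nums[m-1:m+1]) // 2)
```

Number of 2-element averages
`sum_val` takes the values: [] → [5] → [5, 7] → [5, 7, 5] → [5, 7, 5, 3]
So `len(sum_val)` = 4

Answer: 4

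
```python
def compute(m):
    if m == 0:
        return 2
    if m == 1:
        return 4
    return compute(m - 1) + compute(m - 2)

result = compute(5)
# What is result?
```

Build up from base cases: compute(0)=2, compute(1)=4, compute(2)=6, compute(3)=10, compute(4)=16, compute(5)=26

Answer: 26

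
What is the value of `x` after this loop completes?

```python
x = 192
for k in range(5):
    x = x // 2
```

Halve 5 times: 192 // 2^5 = 6
`x` takes the values: 192 → 96 → 48 → 24 → 12 → 6

Answer: 6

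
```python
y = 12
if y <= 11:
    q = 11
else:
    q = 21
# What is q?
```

Trace:
`y = 12` → y = 12
`if y <= 11: ...` → y <= 11 is False, take else branch → q = 21
So q = 21

Answer: 21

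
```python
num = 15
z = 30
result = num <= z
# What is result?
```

Trace:
`num = 15` → num = 15
`z = 30` → z = 30
`result = num <= z` → result = True
So result = True

Answer: True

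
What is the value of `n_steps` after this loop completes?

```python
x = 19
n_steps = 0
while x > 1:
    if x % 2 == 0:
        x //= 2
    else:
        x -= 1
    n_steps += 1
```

Steps to reduce 19 to 1
`n_steps` takes the values: 0 → 1 → 2 → 3 → 4 → 5 → 6

Answer: 6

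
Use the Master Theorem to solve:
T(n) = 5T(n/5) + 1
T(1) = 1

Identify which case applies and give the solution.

a=5, b=5, f(n)=1. log_5(5) = 1. Since c=0 < 1, Case 1 applies: T(n) = Θ(n^log_b(a)) = O(n).

Answer: O(n) - Case 1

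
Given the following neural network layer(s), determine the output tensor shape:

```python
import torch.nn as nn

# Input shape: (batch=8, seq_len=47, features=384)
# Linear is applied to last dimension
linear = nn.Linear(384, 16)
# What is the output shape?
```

Input: (8, 47, 384) -> Output: (8, 47, 16)

Answer: (8, 47, 16)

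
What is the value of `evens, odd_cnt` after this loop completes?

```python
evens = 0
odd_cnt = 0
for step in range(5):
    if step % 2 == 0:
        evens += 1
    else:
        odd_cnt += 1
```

Count evens and odds in range(5)
`evens, odd_cnt` takes the values: (0, 0) → (1, 0) → (1, 1) → (2, 1) → (2, 2) → (3, 2)

Answer: 3, 2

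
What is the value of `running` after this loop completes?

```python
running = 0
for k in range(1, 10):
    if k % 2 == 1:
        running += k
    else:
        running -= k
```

Add odd, subtract even
`running` takes the values: 0 → 1 → -1 → 2 → -2 → 3 → -3 → 4 → -4 → 5

Answer: 5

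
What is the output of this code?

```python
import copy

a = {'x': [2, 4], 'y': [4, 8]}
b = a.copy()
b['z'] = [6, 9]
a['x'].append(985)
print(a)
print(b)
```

Key concept: shallow copy of dict with mutable values.
Step by step:
`a = {'x': [2, 4], 'y': [4, 8]}` → a = {'x': [2, 4], 'y': [4, 8]}
`b = a.copy()` → b = {'x': [2, 4], 'y': [4, 8]}
`b['z'] = [6, 9]` → b = {'x': [2, 4], 'y': [4, 8], 'z': [6, 9]}
`a['x'].append(985)` → a = {'x': [2, 4, 985], 'y': [4, 8]}; b = {'x': [2, 4, 985], 'y': [4, 8], 'z': [6, 9]}
`print(a)` → prints {'x': [2, 4, 985], 'y': [4, 8]}
`print(b)` → prints {'x': [2, 4, 985], 'y': [4, 8], 'z': [6, 9]}

Answer:
{'x': [2, 4, 985], 'y': [4, 8]}
{'x': [2, 4, 985], 'y': [4, 8], 'z': [6, 9]}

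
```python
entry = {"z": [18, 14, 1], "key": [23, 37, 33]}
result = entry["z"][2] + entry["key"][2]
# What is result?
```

Trace:
`entry = {"z": [18, 14, 1], "key": [23, 37, 33]}` → entry = {'z': [18, 14, 1], 'key': [23, 37, 33]}
`result = entry["z"][2] + entry["key"][2]` → result = 34
So result = 34

Answer: 34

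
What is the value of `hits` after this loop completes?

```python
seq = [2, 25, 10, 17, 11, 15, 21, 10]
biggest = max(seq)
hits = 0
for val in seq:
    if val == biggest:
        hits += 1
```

Count of max value 25 in [2, 25, 10, 17, 11, 15, 21, 10]
`hits` takes the values: 0 → 1

Answer: 1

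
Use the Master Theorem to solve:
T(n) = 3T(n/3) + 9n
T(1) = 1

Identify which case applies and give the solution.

a=3, b=3, f(n)=9n. log_3(3) = 1. Since c=1 = 1, Case 2 applies: T(n) = Θ(n^log_b(a) · log n) = O(n log n).

Answer: O(n log n) - Case 2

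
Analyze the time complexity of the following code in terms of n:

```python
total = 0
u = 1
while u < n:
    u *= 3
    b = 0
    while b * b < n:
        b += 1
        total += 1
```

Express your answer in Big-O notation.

Each loop level contributes: log n × √n. Multiplying the contributions gives O(√n log n).

Answer: O(√n log n)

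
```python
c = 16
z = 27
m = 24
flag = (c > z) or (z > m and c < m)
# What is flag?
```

Trace:
`c = 16` → c = 16
`z = 27` → z = 27
`m = 24` → m = 24
`flag = (c > z) or (z > m and c < m)` → flag = True
So flag = True

Answer: True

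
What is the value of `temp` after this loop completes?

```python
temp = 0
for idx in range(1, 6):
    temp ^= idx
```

XOR of 1 to 5
`temp` takes the values: 0 → 1 → 3 → 0 → 4 → 1

Answer: 1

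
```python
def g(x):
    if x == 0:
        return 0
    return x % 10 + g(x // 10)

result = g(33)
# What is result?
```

Sum of digits of 33: 3 + 3 = 6

Answer: 6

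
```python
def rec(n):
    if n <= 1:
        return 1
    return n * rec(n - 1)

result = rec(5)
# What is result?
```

rec(5) = 5 * 4 * 3 * 2 * 1 = 120

Answer: 120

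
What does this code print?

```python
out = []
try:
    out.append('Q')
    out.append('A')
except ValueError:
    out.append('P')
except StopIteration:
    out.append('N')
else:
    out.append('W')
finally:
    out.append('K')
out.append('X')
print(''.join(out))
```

Execution trace: 'Q' (try body) → 'A' (try body, no exception) → 'W' (else) → 'K' (finally) → 'X' (after the try/except). Output: QAWKX

Answer: QAWKX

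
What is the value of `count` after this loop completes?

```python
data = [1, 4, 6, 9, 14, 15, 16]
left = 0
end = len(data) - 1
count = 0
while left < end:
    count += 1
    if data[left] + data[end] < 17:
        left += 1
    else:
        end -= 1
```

Steps to find pair summing to 17
`count` takes the values: 0 → 1 → 2 → 3 → 4 → 5 → 6

Answer: 6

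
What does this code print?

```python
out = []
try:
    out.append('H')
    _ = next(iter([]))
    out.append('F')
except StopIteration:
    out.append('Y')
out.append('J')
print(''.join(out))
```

Execution trace: 'H' (try body) → 'Y' (except StopIteration) → 'J' (after the try/except). Output: HYJ

Answer: HYJ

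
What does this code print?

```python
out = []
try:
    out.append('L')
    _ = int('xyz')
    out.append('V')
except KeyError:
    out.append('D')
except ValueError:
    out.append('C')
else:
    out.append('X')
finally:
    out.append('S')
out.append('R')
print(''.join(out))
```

Execution trace: 'L' (try body) → 'C' (except ValueError) → 'S' (finally) → 'R' (after the try/except). Output: LCSR

Answer: LCSR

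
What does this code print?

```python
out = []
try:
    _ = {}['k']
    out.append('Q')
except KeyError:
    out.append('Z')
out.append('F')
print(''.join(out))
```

Execution trace: 'Z' (except KeyError) → 'F' (after the try/except). Output: ZF

Answer: ZF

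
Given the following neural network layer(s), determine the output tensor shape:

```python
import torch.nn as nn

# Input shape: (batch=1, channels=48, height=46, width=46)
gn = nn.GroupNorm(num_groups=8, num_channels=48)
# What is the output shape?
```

Input: (1, 48, 46, 46) -> Output: (1, 48, 46, 46)

Answer: (1, 48, 46, 46)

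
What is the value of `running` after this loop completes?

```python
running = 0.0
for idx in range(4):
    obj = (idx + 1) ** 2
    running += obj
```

Sum of squared losses 1² + 2² + ... + 4²
`running` takes the values: 0.0 → 1.0 → 5.0 → 14.0 → 30.0

Answer: 30.0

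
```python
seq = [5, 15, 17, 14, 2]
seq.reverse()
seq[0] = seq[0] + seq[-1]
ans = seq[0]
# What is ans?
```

Trace:
`seq = [5, 15, 17, 14, 2]` → seq = [5, 15, 17, 14, 2]
`seq.reverse()` → seq = [2, 14, 17, 15, 5]
`seq[0] = seq[0] + seq[-1]` → seq = [7, 14, 17, 15, 5]
`ans = seq[0]` → ans = 7
So ans = 7

Answer: 7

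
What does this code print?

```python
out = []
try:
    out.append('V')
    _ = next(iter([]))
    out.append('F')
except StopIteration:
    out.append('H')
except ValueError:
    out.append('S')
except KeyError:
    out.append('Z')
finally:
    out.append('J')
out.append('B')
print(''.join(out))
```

Execution trace: 'V' (try body) → 'H' (except StopIteration) → 'J' (finally) → 'B' (after the try/except). Output: VHJB

Answer: VHJB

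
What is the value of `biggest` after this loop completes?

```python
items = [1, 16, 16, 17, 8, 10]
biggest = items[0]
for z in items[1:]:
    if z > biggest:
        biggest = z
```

Maximum of [1, 16, 16, 17, 8, 10]
`biggest` takes the values: 1 → 16 → 17

Answer: 17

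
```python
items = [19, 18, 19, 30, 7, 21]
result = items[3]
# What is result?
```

Trace:
`items = [19, 18, 19, 30, 7, 21]` → items = [19, 18, 19, 30, 7, 21]
`result = items[3]` → result = 30
So result = 30

Answer: 30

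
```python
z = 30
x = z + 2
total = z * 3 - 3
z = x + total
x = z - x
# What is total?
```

Trace:
`z = 30` → z = 30
`x = z + 2` → x = 32
`total = z * 3 - 3` → total = 87
`z = x + total` → z = 119
`x = z - x` → x = 87
So total = 87

Answer: 87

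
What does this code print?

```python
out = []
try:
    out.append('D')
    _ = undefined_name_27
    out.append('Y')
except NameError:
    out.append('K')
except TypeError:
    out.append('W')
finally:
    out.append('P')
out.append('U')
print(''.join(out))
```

Execution trace: 'D' (try body) → 'K' (except NameError) → 'P' (finally) → 'U' (after the try/except). Output: DKPU

Answer: DKPU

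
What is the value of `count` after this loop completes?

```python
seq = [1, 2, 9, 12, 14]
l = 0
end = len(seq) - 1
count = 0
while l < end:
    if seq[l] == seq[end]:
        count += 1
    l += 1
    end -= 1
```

Count matching pairs from ends
`count` takes the values: 0

Answer: 0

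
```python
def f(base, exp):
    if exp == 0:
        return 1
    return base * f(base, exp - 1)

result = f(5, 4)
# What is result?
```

f(5, 4) = 5 * 5 * 5 * 5 = 625

Answer: 625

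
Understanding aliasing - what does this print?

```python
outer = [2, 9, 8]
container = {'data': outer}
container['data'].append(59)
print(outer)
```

Key concept: dict holds reference to list.
Step by step:
`outer = [2, 9, 8]` → outer = [2, 9, 8]
`container = {'data': outer}` → container = {'data': [2, 9, 8]}
`container['data'].append(59)` → outer = [2, 9, 8, 59]; container = {'data': [2, 9, 8, 59]}
`print(outer)` → prints [2, 9, 8, 59]

Answer: [2, 9, 8, 59]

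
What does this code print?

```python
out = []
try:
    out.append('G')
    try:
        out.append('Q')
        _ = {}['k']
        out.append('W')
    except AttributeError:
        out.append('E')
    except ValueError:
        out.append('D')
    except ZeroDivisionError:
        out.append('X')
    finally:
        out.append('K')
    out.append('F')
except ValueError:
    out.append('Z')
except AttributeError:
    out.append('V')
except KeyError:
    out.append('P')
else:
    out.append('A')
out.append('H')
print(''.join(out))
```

Execution trace: 'G' (try body) → 'Q' (inner try body) → 'K' (inner finally) → 'P' (except KeyError) → 'H' (after the try/except). Output: GQKPH

Answer: GQKPH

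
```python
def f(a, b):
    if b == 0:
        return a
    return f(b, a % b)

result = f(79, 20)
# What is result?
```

f(79, 20) -> f(20, 19) -> f(19, 1) -> f(1, 0) -> 1

Answer: 1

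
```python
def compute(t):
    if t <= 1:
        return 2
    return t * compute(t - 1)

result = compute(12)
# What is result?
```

compute(12) = 12 * 11 * 10 * 9 * 8 * 7 * 6 * 5 * 4 * 3 * 2 * 2 = 958003200

Answer: 958003200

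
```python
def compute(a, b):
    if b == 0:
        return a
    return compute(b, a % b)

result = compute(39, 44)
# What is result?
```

compute(39, 44) -> compute(44, 39) -> compute(39, 5) -> compute(5, 4) -> compute(4, 1) -> compute(1, 0) -> 1

Answer: 1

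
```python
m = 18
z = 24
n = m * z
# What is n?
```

Trace:
`m = 18` → m = 18
`z = 24` → z = 24
`n = m * z` → n = 432
So n = 432

Answer: 432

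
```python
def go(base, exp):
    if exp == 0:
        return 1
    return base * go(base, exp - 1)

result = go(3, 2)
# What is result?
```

go(3, 2) = 3 * 3 = 9

Answer: 9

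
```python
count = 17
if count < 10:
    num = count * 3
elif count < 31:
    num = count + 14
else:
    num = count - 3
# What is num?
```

Trace:
`count = 17` → count = 17
`if count < 10: ...` → count < 10 is False, count < 31 is True → num = 31
So num = 31

Answer: 31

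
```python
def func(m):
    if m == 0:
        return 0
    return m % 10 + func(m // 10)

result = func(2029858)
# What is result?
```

Sum of digits of 2029858: 8 + 5 + 8 + 9 + 2 + 0 + 2 = 34

Answer: 34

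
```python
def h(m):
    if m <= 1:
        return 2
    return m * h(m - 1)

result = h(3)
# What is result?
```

h(3) = 3 * 2 * 2 = 12

Answer: 12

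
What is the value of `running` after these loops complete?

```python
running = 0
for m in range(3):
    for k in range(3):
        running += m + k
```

Sum of all m+k for m,k in 3x3
`running` takes the values: 0 → 1 → 3 → 4 → 6 → 9 → 11 → 14 → 18

Answer: 18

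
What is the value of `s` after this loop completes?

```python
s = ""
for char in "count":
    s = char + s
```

Reverse 'count'
`s` takes the values: "" → "c" → "oc" → "uoc" → "nuoc" → "tnuoc"

Answer: "tnuoc"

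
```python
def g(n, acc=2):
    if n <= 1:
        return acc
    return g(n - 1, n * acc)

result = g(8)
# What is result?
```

Accumulator trace (n, acc): (8, 2) -> (7, 16) -> (6, 112) -> (5, 672) -> (4, 3360) -> (3, 13440) -> (2, 40320) -> (1, 80640) -> return 80640

Answer: 80640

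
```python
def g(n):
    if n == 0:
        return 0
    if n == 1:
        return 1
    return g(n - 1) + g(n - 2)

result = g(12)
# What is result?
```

Build up from base cases: g(0)=0, g(1)=1, g(2)=1, g(3)=2, g(4)=3, g(5)=5, g(6)=8, ..., g(12)=144

Answer: 144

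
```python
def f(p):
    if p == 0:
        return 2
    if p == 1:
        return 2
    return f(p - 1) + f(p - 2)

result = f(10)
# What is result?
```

Build up from base cases: f(0)=2, f(1)=2, f(2)=4, f(3)=6, f(4)=10, f(5)=16, f(6)=26, ..., f(10)=178

Answer: 178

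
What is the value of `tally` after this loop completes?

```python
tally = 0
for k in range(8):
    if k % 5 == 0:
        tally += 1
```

Count numbers divisible by 5 in range(8)
`tally` takes the values: 0 → 1 → 2

Answer: 2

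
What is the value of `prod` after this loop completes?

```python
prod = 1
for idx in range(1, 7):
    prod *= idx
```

6! = 720
`prod` takes the values: 1 → 2 → 6 → 24 → 120 → 720

Answer: 720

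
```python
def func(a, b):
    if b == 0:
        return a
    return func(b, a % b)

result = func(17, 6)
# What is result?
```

func(17, 6) -> func(6, 5) -> func(5, 1) -> func(1, 0) -> 1

Answer: 1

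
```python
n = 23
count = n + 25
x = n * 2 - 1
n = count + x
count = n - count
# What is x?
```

Trace:
`n = 23` → n = 23
`count = n + 25` → count = 48
`x = n * 2 - 1` → x = 45
`n = count + x` → n = 93
`count = n - count` → count = 45
So x = 45

Answer: 45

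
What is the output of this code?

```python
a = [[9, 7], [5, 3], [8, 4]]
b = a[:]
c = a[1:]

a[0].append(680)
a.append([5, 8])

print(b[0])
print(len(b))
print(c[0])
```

Key concept: slice with nested mutation.
Step by step:
`a = [[9, 7], [5, 3], [8, 4]]` → a = [[9, 7], [5, 3], [8, 4]]
`b = a[:]` → b = [[9, 7], [5, 3], [8, 4]]
`c = a[1:]` → c = [[5, 3], [8, 4]]
`a[0].append(680)` → a = [[9, 7, 680], [5, 3], [8, 4]]; b = [[9, 7, 680], [5, 3], [8, 4]]
`a.append([5, 8])` → a = [[9, 7, 680], [5, 3], [8, 4], [5, 8]]
`print(b[0])` → prints [9, 7, 680]
`print(len(b))` → prints 3
`print(c[0])` → prints [5, 3]

Answer:
[9, 7, 680]
3
[5, 3]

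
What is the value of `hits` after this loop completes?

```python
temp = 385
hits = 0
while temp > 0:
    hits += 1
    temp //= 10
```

Count digits by repeated division by 10
`hits` takes the values: 0 → 1 → 2 → 3

Answer: 3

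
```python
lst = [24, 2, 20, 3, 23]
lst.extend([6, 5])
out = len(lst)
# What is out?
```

Trace:
`lst = [24, 2, 20, 3, 23]` → lst = [24, 2, 20, 3, 23]
`lst.extend([6, 5])` → lst = [24, 2, 20, 3, 23, 6, 5]
`out = len(lst)` → out = 7
So out = 7

Answer: 7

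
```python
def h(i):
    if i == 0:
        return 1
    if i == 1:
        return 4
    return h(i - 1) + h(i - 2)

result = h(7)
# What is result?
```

Build up from base cases: h(0)=1, h(1)=4, h(2)=5, h(3)=9, h(4)=14, h(5)=23, h(6)=37, ..., h(7)=60

Answer: 60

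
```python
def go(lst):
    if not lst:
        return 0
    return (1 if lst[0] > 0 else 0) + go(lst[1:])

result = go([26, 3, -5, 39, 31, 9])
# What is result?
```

Count of positive elements in [26, 3, -5, 39, 31, 9] = 5

Answer: 5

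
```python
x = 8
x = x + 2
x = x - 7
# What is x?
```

Trace:
`x = 8` → x = 8
`x = x + 2` → x = 10
`x = x - 7` → x = 3
So x = 3

Answer: 3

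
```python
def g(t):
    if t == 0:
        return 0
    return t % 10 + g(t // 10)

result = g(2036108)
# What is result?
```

Sum of digits of 2036108: 8 + 0 + 1 + 6 + 3 + 0 + 2 = 20

Answer: 20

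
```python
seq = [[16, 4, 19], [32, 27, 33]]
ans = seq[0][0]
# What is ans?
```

Trace:
`seq = [[16, 4, 19], [32, 27, 33]]` → seq = [[16, 4, 19], [32, 27, 33]]
`ans = seq[0][0]` → ans = 16
So ans = 16

Answer: 16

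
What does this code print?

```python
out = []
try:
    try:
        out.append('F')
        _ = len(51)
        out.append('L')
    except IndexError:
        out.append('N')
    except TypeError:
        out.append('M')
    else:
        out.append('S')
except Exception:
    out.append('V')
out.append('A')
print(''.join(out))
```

Execution trace: 'F' (inner try body) → 'M' (inner except TypeError) → 'A' (after the try/except). Output: FMA

Answer: FMA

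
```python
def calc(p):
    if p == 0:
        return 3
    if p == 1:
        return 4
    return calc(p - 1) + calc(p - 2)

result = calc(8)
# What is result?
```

Build up from base cases: calc(0)=3, calc(1)=4, calc(2)=7, calc(3)=11, calc(4)=18, calc(5)=29, calc(6)=47, ..., calc(8)=123

Answer: 123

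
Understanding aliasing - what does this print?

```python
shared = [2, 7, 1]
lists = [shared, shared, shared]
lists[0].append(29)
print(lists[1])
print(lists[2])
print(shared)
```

Key concept: list of same reference.
Step by step:
`shared = [2, 7, 1]` → shared = [2, 7, 1]
`lists = [shared, shared, shared]` → lists = [[2, 7, 1], [2, 7, 1], [2, 7, 1]]
`lists[0].append(29)` → shared = [2, 7, 1, 29]; lists = [[2, 7, 1, 29], [2, 7, 1, 29], [2, 7, 1, 29]]
`print(lists[1])` → prints [2, 7, 1, 29]
`print(lists[2])` → prints [2, 7, 1, 29]
`print(shared)` → prints [2, 7, 1, 29]

Answer:
[2, 7, 1, 29]
[2, 7, 1, 29]
[2, 7, 1, 29]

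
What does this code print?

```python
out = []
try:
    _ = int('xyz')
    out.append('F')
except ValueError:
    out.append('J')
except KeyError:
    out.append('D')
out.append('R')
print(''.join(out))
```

Execution trace: 'J' (except ValueError) → 'R' (after the try/except). Output: JR

Answer: JR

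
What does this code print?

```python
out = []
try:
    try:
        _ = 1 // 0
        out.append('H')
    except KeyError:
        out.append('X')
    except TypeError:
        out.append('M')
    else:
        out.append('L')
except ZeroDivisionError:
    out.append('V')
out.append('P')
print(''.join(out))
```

Execution trace: 'V' (outer except ZeroDivisionError) → 'P' (after the try/except). Output: VP

Answer: VP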